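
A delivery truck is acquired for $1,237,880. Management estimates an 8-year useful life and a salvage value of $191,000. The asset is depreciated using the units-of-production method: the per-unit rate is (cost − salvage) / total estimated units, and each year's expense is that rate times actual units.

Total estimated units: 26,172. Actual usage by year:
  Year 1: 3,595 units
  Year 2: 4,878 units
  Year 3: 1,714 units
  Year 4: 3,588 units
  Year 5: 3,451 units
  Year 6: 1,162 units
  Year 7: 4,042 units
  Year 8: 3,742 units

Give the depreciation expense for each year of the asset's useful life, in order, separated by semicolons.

Depreciable base = $1,237,880 − $191,000 = $1,046,880.
Rate = $1,046,880 / 26,172 units = $40 per unit.
Year 1: 3,595 × $40 = $143,800. Book value $1,094,080.
Year 2: 4,878 × $40 = $195,120. Book value $898,960.
Year 3: 1,714 × $40 = $68,560. Book value $830,400.
Year 4: 3,588 × $40 = $143,520. Book value $686,880.
Year 5: 3,451 × $40 = $138,040. Book value $548,840.
Year 6: 1,162 × $40 = $46,480. Book value $502,360.
Year 7: 4,042 × $40 = $161,680. Book value $340,680.
Year 8: 3,742 × $40 = $149,680. Book value $191,000.

$143,800; $195,120; $68,560; $143,520; $138,040; $46,480; $161,680; $149,680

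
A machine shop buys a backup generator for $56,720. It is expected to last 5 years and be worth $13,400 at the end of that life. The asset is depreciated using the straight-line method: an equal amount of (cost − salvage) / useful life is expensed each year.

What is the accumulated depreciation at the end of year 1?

Depreciable base = $56,720 − $13,400 = $43,320.
Annual expense = $43,320 / 5 = $8,664.
End of year 1: book value $48,056.
Accumulated through year 1 = $56,720 − $48,056 = $8,664.

$8,664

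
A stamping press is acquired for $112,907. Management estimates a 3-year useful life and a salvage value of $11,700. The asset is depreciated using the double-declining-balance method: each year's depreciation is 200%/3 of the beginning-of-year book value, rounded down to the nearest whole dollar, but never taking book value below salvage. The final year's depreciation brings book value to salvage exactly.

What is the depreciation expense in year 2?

$25,090

Depreciable base = $112,907 − $11,700 = $101,207.
Year 1: ⌊$112,907 × 200%/3⌋ = $75,271. Book value $37,636.
Year 2: ⌊$37,636 × 200%/3⌋ = $25,090. Book value $12,546.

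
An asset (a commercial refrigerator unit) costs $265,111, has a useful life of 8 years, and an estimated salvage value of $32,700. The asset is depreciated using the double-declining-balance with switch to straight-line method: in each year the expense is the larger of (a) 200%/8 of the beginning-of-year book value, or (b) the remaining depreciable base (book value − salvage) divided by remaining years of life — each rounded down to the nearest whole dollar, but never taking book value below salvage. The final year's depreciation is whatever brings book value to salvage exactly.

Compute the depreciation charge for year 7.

$11,796

Depreciable base = $265,111 − $32,700 = $232,411.
Year 1: DB = ⌊$265,111 × 200%/8⌋ = $66,277; SL = ⌊$232,411/8⌋ = $29,051 → take DB $66,277. Book value $198,834.
Year 2: DB = ⌊$198,834 × 200%/8⌋ = $49,708; SL = ⌊$166,134/7⌋ = $23,733 → take DB $49,708. Book value $149,126.
Year 3: DB = ⌊$149,126 × 200%/8⌋ = $37,281; SL = ⌊$116,426/6⌋ = $19,404 → take DB $37,281. Book value $111,845.
Year 4: DB = ⌊$111,845 × 200%/8⌋ = $27,961; SL = ⌊$79,145/5⌋ = $15,829 → take DB $27,961. Book value $83,884.
Year 5: DB = ⌊$83,884 × 200%/8⌋ = $20,971; SL = ⌊$51,184/4⌋ = $12,796 → take DB $20,971. Book value $62,913.
Year 6: DB = ⌊$62,913 × 200%/8⌋ = $15,728; SL = ⌊$30,213/3⌋ = $10,071 → take DB $15,728. Book value $47,185.
Year 7: DB = ⌊$47,185 × 200%/8⌋ = $11,796; SL = ⌊$14,485/2⌋ = $7,242 → take DB $11,796. Book value $35,389.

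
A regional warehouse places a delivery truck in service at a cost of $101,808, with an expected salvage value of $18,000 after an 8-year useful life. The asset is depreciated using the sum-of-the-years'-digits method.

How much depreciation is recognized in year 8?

$2,328

Depreciable base = $101,808 − $18,000 = $83,808.
Sum of the years' digits = 8+7+6+5+4+3+2+1 = 36.
Year 1: $83,808 × 8/36 = $18,624. Book value $83,184.
Year 2: $83,808 × 7/36 = $16,296. Book value $66,888.
Year 3: $83,808 × 6/36 = $13,968. Book value $52,920.
Year 4: $83,808 × 5/36 = $11,640. Book value $41,280.
Year 5: $83,808 × 4/36 = $9,312. Book value $31,968.
Year 6: $83,808 × 3/36 = $6,984. Book value $24,984.
Year 7: $83,808 × 2/36 = $4,656. Book value $20,328.
Year 8: $83,808 × 1/36 = $2,328. Book value $18,000.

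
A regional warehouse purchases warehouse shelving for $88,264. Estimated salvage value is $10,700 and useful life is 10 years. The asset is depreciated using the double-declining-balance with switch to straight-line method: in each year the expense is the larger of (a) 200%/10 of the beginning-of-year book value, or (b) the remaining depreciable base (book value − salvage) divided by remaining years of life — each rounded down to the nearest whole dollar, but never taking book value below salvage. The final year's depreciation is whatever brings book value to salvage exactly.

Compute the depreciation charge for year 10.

$1,148

Depreciable base = $88,264 − $10,700 = $77,564.
Year 1: DB = ⌊$88,264 × 200%/10⌋ = $17,652; SL = ⌊$77,564/10⌋ = $7,756 → take DB $17,652. Book value $70,612.
Year 2: DB = ⌊$70,612 × 200%/10⌋ = $14,122; SL = ⌊$59,912/9⌋ = $6,656 → take DB $14,122. Book value $56,490.
Year 3: DB = ⌊$56,490 × 200%/10⌋ = $11,298; SL = ⌊$45,790/8⌋ = $5,723 → take DB $11,298. Book value $45,192.
Year 4: DB = ⌊$45,192 × 200%/10⌋ = $9,038; SL = ⌊$34,492/7⌋ = $4,927 → take DB $9,038. Book value $36,154.
Year 5: DB = ⌊$36,154 × 200%/10⌋ = $7,230; SL = ⌊$25,454/6⌋ = $4,242 → take DB $7,230. Book value $28,924.
Year 6: DB = ⌊$28,924 × 200%/10⌋ = $5,784; SL = ⌊$18,224/5⌋ = $3,644 → take DB $5,784. Book value $23,140.
Year 7: DB = ⌊$23,140 × 200%/10⌋ = $4,628; SL = ⌊$12,440/4⌋ = $3,110 → take DB $4,628. Book value $18,512.
Year 8: DB = ⌊$18,512 × 200%/10⌋ = $3,702; SL = ⌊$7,812/3⌋ = $2,604 → take DB $3,702. Book value $14,810.
Year 9: DB = ⌊$14,810 × 200%/10⌋ = $2,962; SL = ⌊$4,110/2⌋ = $2,055 → take DB $2,962. Book value $11,848.
Year 10 (final): $11,848 − $10,700 = $1,148. Book value $10,700.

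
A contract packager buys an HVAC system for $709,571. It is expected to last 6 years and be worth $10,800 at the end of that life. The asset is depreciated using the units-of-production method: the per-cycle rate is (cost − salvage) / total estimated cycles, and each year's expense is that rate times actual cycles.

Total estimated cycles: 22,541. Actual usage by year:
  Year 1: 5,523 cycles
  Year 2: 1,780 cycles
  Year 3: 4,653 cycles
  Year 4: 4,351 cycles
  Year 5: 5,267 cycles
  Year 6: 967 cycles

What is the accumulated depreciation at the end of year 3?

$370,636

Depreciable base = $709,571 − $10,800 = $698,771.
Rate = $698,771 / 22,541 cycles = $31 per cycle.
Year 1: 5,523 × $31 = $171,213. Book value $538,358.
Year 2: 1,780 × $31 = $55,180. Book value $483,178.
Year 3: 4,653 × $31 = $144,243. Book value $338,935.
Accumulated through year 3 = $709,571 − $338,935 = $370,636.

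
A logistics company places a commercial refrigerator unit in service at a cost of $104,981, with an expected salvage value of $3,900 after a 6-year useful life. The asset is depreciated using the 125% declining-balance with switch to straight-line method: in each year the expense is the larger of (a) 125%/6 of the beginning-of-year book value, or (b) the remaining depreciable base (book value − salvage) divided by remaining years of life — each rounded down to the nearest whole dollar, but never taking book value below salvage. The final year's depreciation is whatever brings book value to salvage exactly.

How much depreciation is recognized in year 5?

Depreciable base = $104,981 − $3,900 = $101,081.
Year 1: DB = ⌊$104,981 × 125%/6⌋ = $21,871; SL = ⌊$101,081/6⌋ = $16,846 → take DB $21,871. Book value $83,110.
Year 2: DB = ⌊$83,110 × 125%/6⌋ = $17,314; SL = ⌊$79,210/5⌋ = $15,842 → take DB $17,314. Book value $65,796.
Year 3: DB = ⌊$65,796 × 125%/6⌋ = $13,707; SL = ⌊$61,896/4⌋ = $15,474 → take SL $15,474. Book value $50,322.
Year 4: DB = ⌊$50,322 × 125%/6⌋ = $10,483; SL = ⌊$46,422/3⌋ = $15,474 → take SL $15,474. Book value $34,848.
Year 5: DB = ⌊$34,848 × 125%/6⌋ = $7,260; SL = ⌊$30,948/2⌋ = $15,474 → take SL $15,474. Book value $19,374.

$15,474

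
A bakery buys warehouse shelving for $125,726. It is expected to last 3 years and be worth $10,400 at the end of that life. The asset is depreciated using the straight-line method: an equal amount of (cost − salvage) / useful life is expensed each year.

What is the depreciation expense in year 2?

Depreciable base = $125,726 − $10,400 = $115,326.
Annual expense = $115,326 / 3 = $38,442.

$38,442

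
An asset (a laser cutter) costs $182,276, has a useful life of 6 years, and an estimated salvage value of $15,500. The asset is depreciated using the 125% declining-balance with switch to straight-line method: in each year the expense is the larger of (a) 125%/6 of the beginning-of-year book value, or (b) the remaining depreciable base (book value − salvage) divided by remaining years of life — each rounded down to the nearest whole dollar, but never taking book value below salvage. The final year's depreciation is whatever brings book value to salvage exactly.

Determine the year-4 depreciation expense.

$24,685

Depreciable base = $182,276 − $15,500 = $166,776.
Year 1: DB = ⌊$182,276 × 125%/6⌋ = $37,974; SL = ⌊$166,776/6⌋ = $27,796 → take DB $37,974. Book value $144,302.
Year 2: DB = ⌊$144,302 × 125%/6⌋ = $30,062; SL = ⌊$128,802/5⌋ = $25,760 → take DB $30,062. Book value $114,240.
Year 3: DB = ⌊$114,240 × 125%/6⌋ = $23,800; SL = ⌊$98,740/4⌋ = $24,685 → take SL $24,685. Book value $89,555.
Year 4: DB = ⌊$89,555 × 125%/6⌋ = $18,657; SL = ⌊$74,055/3⌋ = $24,685 → take SL $24,685. Book value $64,870.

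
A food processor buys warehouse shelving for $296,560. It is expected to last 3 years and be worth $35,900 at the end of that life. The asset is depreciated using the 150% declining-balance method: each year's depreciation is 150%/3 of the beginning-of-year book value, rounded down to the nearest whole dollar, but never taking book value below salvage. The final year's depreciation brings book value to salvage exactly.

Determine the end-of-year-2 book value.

$74,140

Depreciable base = $296,560 − $35,900 = $260,660.
Year 1: ⌊$296,560 × 150%/3⌋ = $148,280. Book value $148,280.
Year 2: ⌊$148,280 × 150%/3⌋ = $74,140. Book value $74,140.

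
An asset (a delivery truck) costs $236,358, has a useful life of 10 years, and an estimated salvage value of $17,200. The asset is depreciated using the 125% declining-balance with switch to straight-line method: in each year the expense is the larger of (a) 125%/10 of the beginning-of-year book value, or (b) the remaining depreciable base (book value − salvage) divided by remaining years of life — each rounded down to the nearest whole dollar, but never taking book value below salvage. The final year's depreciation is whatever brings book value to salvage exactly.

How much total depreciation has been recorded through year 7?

$158,667

Depreciable base = $236,358 − $17,200 = $219,158.
Year 1: DB = ⌊$236,358 × 125%/10⌋ = $29,544; SL = ⌊$219,158/10⌋ = $21,915 → take DB $29,544. Book value $206,814.
Year 2: DB = ⌊$206,814 × 125%/10⌋ = $25,851; SL = ⌊$189,614/9⌋ = $21,068 → take DB $25,851. Book value $180,963.
Year 3: DB = ⌊$180,963 × 125%/10⌋ = $22,620; SL = ⌊$163,763/8⌋ = $20,470 → take DB $22,620. Book value $158,343.
Year 4: DB = ⌊$158,343 × 125%/10⌋ = $19,792; SL = ⌊$141,143/7⌋ = $20,163 → take SL $20,163. Book value $138,180.
Year 5: DB = ⌊$138,180 × 125%/10⌋ = $17,272; SL = ⌊$120,980/6⌋ = $20,163 → take SL $20,163. Book value $118,017.
Year 6: DB = ⌊$118,017 × 125%/10⌋ = $14,752; SL = ⌊$100,817/5⌋ = $20,163 → take SL $20,163. Book value $97,854.
Year 7: DB = ⌊$97,854 × 125%/10⌋ = $12,231; SL = ⌊$80,654/4⌋ = $20,163 → take SL $20,163. Book value $77,691.
Accumulated through year 7 = $236,358 − $77,691 = $158,667.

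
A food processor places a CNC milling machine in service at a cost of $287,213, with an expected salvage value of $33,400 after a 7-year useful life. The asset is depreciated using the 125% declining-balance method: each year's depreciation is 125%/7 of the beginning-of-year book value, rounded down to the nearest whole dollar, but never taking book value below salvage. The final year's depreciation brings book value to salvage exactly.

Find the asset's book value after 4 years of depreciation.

$130,764

Depreciable base = $287,213 − $33,400 = $253,813.
Year 1: ⌊$287,213 × 125%/7⌋ = $51,288. Book value $235,925.
Year 2: ⌊$235,925 × 125%/7⌋ = $42,129. Book value $193,796.
Year 3: ⌊$193,796 × 125%/7⌋ = $34,606. Book value $159,190.
Year 4: ⌊$159,190 × 125%/7⌋ = $28,426. Book value $130,764.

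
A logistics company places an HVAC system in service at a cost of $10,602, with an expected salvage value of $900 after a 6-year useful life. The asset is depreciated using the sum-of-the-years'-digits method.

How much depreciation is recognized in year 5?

$924

Depreciable base = $10,602 − $900 = $9,702.
Sum of the years' digits = 6+5+4+3+2+1 = 21.
Year 1: $9,702 × 6/21 = $2,772. Book value $7,830.
Year 2: $9,702 × 5/21 = $2,310. Book value $5,520.
Year 3: $9,702 × 4/21 = $1,848. Book value $3,672.
Year 4: $9,702 × 3/21 = $1,386. Book value $2,286.
Year 5: $9,702 × 2/21 = $924. Book value $1,362.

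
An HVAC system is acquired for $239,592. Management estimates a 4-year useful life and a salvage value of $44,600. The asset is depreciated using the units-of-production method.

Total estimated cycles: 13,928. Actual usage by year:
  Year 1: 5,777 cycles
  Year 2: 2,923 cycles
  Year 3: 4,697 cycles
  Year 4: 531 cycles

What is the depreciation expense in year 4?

$7,434

Depreciable base = $239,592 − $44,600 = $194,992.
Rate = $194,992 / 13,928 cycles = $14 per cycle.
Year 1: 5,777 × $14 = $80,878. Book value $158,714.
Year 2: 2,923 × $14 = $40,922. Book value $117,792.
Year 3: 4,697 × $14 = $65,758. Book value $52,034.
Year 4: 531 × $14 = $7,434. Book value $44,600.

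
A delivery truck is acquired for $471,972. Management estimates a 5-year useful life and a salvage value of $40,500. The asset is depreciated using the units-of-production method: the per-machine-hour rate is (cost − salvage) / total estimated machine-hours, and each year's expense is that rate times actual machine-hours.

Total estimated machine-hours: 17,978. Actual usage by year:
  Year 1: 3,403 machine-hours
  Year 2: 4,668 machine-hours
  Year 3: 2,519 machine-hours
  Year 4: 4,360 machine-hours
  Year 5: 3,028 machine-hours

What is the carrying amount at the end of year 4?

$113,172

Depreciable base = $471,972 − $40,500 = $431,472.
Rate = $431,472 / 17,978 machine-hours = $24 per machine-hour.
Year 1: 3,403 × $24 = $81,672. Book value $390,300.
Year 2: 4,668 × $24 = $112,032. Book value $278,268.
Year 3: 2,519 × $24 = $60,456. Book value $217,812.
Year 4: 4,360 × $24 = $104,640. Book value $113,172.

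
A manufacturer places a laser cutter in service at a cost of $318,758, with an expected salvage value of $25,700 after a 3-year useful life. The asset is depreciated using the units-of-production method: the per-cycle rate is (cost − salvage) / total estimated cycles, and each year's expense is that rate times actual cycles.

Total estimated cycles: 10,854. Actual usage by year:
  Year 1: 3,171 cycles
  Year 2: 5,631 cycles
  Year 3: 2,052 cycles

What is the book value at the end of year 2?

$81,104

Depreciable base = $318,758 − $25,700 = $293,058.
Rate = $293,058 / 10,854 cycles = $27 per cycle.
Year 1: 3,171 × $27 = $85,617. Book value $233,141.
Year 2: 5,631 × $27 = $152,037. Book value $81,104.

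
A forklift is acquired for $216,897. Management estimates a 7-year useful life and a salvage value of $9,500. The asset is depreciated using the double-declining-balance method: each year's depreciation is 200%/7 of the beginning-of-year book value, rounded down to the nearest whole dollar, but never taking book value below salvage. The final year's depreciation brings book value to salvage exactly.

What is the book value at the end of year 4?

Depreciable base = $216,897 − $9,500 = $207,397.
Year 1: ⌊$216,897 × 200%/7⌋ = $61,970. Book value $154,927.
Year 2: ⌊$154,927 × 200%/7⌋ = $44,264. Book value $110,663.
Year 3: ⌊$110,663 × 200%/7⌋ = $31,618. Book value $79,045.
Year 4: ⌊$79,045 × 200%/7⌋ = $22,584. Book value $56,461.

$56,461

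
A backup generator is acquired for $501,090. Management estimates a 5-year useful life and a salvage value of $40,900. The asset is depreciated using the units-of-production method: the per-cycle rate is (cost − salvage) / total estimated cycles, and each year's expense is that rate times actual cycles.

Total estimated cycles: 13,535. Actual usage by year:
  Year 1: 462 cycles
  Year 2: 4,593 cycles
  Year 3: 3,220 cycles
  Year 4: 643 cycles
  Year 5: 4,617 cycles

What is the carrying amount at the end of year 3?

$219,740

Depreciable base = $501,090 − $40,900 = $460,190.
Rate = $460,190 / 13,535 cycles = $34 per cycle.
Year 1: 462 × $34 = $15,708. Book value $485,382.
Year 2: 4,593 × $34 = $156,162. Book value $329,220.
Year 3: 3,220 × $34 = $109,480. Book value $219,740.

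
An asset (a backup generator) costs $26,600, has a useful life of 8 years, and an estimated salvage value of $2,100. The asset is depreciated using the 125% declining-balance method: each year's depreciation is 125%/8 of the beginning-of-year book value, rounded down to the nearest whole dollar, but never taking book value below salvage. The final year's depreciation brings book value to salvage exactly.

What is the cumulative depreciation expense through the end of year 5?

Depreciable base = $26,600 − $2,100 = $24,500.
Year 1: ⌊$26,600 × 125%/8⌋ = $4,156. Book value $22,444.
Year 2: ⌊$22,444 × 125%/8⌋ = $3,506. Book value $18,938.
Year 3: ⌊$18,938 × 125%/8⌋ = $2,959. Book value $15,979.
Year 4: ⌊$15,979 × 125%/8⌋ = $2,496. Book value $13,483.
Year 5: ⌊$13,483 × 125%/8⌋ = $2,106. Book value $11,377.
Accumulated through year 5 = $26,600 − $11,377 = $15,223.

$15,223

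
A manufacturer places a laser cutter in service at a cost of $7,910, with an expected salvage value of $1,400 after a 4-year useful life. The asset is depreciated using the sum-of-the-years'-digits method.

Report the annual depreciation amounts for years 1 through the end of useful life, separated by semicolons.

Depreciable base = $7,910 − $1,400 = $6,510.
Sum of the years' digits = 4+3+2+1 = 10.
Year 1: $6,510 × 4/10 = $2,604. Book value $5,306.
Year 2: $6,510 × 3/10 = $1,953. Book value $3,353.
Year 3: $6,510 × 2/10 = $1,302. Book value $2,051.
Year 4: $6,510 × 1/10 = $651. Book value $1,400.

$2,604; $1,953; $1,302; $651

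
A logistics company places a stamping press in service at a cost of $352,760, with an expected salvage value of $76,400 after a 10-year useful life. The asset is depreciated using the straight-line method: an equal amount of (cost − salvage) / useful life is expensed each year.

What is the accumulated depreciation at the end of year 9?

$248,724

Depreciable base = $352,760 − $76,400 = $276,360.
Annual expense = $276,360 / 10 = $27,636.
End of year 1: book value $325,124.
End of year 2: book value $297,488.
End of year 3: book value $269,852.
End of year 4: book value $242,216.
End of year 5: book value $214,580.
End of year 6: book value $186,944.
End of year 7: book value $159,308.
End of year 8: book value $131,672.
End of year 9: book value $104,036.
Accumulated through year 9 = $352,760 − $104,036 = $248,724.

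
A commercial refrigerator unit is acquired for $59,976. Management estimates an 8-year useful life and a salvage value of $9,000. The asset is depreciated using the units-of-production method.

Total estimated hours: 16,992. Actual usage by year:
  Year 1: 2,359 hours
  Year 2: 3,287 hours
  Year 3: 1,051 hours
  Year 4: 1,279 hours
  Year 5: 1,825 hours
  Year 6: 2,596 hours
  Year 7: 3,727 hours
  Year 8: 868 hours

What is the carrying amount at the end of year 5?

$30,573

Depreciable base = $59,976 − $9,000 = $50,976.
Rate = $50,976 / 16,992 hours = $3 per hour.
Year 1: 2,359 × $3 = $7,077. Book value $52,899.
Year 2: 3,287 × $3 = $9,861. Book value $43,038.
Year 3: 1,051 × $3 = $3,153. Book value $39,885.
Year 4: 1,279 × $3 = $3,837. Book value $36,048.
Year 5: 1,825 × $3 = $5,475. Book value $30,573.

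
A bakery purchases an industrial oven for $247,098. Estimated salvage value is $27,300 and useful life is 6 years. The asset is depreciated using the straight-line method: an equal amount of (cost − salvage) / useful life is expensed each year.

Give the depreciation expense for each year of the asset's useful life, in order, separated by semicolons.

Depreciable base = $247,098 − $27,300 = $219,798.
Annual expense = $219,798 / 6 = $36,633.
End of year 1: book value $210,465.
End of year 2: book value $173,832.
End of year 3: book value $137,199.
End of year 4: book value $100,566.
End of year 5: book value $63,933.
End of year 6: book value $27,300.

$36,633; $36,633; $36,633; $36,633; $36,633; $36,633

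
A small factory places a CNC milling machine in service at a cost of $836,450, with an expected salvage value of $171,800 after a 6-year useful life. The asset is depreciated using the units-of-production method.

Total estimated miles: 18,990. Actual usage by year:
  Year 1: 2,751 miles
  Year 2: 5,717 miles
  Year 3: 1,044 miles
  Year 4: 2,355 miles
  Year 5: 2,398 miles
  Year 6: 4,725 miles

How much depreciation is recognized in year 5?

Depreciable base = $836,450 − $171,800 = $664,650.
Rate = $664,650 / 18,990 miles = $35 per mile.
Year 1: 2,751 × $35 = $96,285. Book value $740,165.
Year 2: 5,717 × $35 = $200,095. Book value $540,070.
Year 3: 1,044 × $35 = $36,540. Book value $503,530.
Year 4: 2,355 × $35 = $82,425. Book value $421,105.
Year 5: 2,398 × $35 = $83,930. Book value $337,175.

$83,930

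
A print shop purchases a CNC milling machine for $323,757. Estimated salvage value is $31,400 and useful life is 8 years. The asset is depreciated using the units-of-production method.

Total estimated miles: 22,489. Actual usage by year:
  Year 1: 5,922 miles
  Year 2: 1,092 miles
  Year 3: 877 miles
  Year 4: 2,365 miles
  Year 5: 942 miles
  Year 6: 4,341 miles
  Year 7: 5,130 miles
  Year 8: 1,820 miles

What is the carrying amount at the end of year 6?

Depreciable base = $323,757 − $31,400 = $292,357.
Rate = $292,357 / 22,489 miles = $13 per mile.
Year 1: 5,922 × $13 = $76,986. Book value $246,771.
Year 2: 1,092 × $13 = $14,196. Book value $232,575.
Year 3: 877 × $13 = $11,401. Book value $221,174.
Year 4: 2,365 × $13 = $30,745. Book value $190,429.
Year 5: 942 × $13 = $12,246. Book value $178,183.
Year 6: 4,341 × $13 = $56,433. Book value $121,750.

$121,750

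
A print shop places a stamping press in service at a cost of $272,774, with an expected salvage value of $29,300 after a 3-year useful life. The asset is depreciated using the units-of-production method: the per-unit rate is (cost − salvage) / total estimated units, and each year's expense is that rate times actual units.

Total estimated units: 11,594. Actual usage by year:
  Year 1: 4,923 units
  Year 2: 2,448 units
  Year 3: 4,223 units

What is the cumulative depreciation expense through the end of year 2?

$154,791

Depreciable base = $272,774 − $29,300 = $243,474.
Rate = $243,474 / 11,594 units = $21 per unit.
Year 1: 4,923 × $21 = $103,383. Book value $169,391.
Year 2: 2,448 × $21 = $51,408. Book value $117,983.
Accumulated through year 2 = $272,774 − $117,983 = $154,791.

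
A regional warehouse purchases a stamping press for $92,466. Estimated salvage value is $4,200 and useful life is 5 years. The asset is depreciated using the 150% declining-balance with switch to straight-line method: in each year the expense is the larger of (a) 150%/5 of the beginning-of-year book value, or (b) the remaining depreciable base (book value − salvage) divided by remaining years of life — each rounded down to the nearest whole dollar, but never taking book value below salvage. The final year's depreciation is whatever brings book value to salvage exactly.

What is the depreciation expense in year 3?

$13,703

Depreciable base = $92,466 − $4,200 = $88,266.
Year 1: DB = ⌊$92,466 × 150%/5⌋ = $27,739; SL = ⌊$88,266/5⌋ = $17,653 → take DB $27,739. Book value $64,727.
Year 2: DB = ⌊$64,727 × 150%/5⌋ = $19,418; SL = ⌊$60,527/4⌋ = $15,131 → take DB $19,418. Book value $45,309.
Year 3: DB = ⌊$45,309 × 150%/5⌋ = $13,592; SL = ⌊$41,109/3⌋ = $13,703 → take SL $13,703. Book value $31,606.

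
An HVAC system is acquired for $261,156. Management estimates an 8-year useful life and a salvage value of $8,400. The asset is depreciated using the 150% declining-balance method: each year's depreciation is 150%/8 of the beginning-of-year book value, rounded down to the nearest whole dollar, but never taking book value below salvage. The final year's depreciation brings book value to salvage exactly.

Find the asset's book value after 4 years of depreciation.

$113,815

Depreciable base = $261,156 − $8,400 = $252,756.
Year 1: ⌊$261,156 × 150%/8⌋ = $48,966. Book value $212,190.
Year 2: ⌊$212,190 × 150%/8⌋ = $39,785. Book value $172,405.
Year 3: ⌊$172,405 × 150%/8⌋ = $32,325. Book value $140,080.
Year 4: ⌊$140,080 × 150%/8⌋ = $26,265. Book value $113,815.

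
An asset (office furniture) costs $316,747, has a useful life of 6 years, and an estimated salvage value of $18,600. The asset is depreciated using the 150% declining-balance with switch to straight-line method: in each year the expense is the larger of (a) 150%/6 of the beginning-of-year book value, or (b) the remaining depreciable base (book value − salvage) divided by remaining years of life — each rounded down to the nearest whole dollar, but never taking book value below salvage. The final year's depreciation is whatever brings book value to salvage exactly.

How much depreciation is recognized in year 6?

$38,343

Depreciable base = $316,747 − $18,600 = $298,147.
Year 1: DB = ⌊$316,747 × 150%/6⌋ = $79,186; SL = ⌊$298,147/6⌋ = $49,691 → take DB $79,186. Book value $237,561.
Year 2: DB = ⌊$237,561 × 150%/6⌋ = $59,390; SL = ⌊$218,961/5⌋ = $43,792 → take DB $59,390. Book value $178,171.
Year 3: DB = ⌊$178,171 × 150%/6⌋ = $44,542; SL = ⌊$159,571/4⌋ = $39,892 → take DB $44,542. Book value $133,629.
Year 4: DB = ⌊$133,629 × 150%/6⌋ = $33,407; SL = ⌊$115,029/3⌋ = $38,343 → take SL $38,343. Book value $95,286.
Year 5: DB = ⌊$95,286 × 150%/6⌋ = $23,821; SL = ⌊$76,686/2⌋ = $38,343 → take SL $38,343. Book value $56,943.
Year 6 (final): $56,943 − $18,600 = $38,343. Book value $18,600.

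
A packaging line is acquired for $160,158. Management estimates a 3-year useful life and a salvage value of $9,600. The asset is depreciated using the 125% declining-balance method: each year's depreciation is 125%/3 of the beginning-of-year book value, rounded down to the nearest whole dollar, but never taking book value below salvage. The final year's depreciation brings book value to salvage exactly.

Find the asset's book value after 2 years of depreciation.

$54,499

Depreciable base = $160,158 − $9,600 = $150,558.
Year 1: ⌊$160,158 × 125%/3⌋ = $66,732. Book value $93,426.
Year 2: ⌊$93,426 × 125%/3⌋ = $38,927. Book value $54,499.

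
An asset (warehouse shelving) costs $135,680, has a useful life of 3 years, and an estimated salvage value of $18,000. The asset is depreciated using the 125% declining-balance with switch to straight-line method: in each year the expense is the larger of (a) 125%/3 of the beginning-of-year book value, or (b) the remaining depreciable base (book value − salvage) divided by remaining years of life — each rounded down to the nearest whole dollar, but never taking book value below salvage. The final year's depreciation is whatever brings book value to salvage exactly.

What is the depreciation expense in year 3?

Depreciable base = $135,680 − $18,000 = $117,680.
Year 1: DB = ⌊$135,680 × 125%/3⌋ = $56,533; SL = ⌊$117,680/3⌋ = $39,226 → take DB $56,533. Book value $79,147.
Year 2: DB = ⌊$79,147 × 125%/3⌋ = $32,977; SL = ⌊$61,147/2⌋ = $30,573 → take DB $32,977. Book value $46,170.
Year 3 (final): $46,170 − $18,000 = $28,170. Book value $18,000.

$28,170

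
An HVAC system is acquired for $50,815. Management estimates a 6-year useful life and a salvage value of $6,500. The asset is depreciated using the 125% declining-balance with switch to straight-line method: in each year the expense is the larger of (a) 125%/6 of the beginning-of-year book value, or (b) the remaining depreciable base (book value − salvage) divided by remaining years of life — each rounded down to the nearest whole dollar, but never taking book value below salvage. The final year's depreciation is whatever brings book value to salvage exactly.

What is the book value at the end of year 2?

$31,848

Depreciable base = $50,815 − $6,500 = $44,315.
Year 1: DB = ⌊$50,815 × 125%/6⌋ = $10,586; SL = ⌊$44,315/6⌋ = $7,385 → take DB $10,586. Book value $40,229.
Year 2: DB = ⌊$40,229 × 125%/6⌋ = $8,381; SL = ⌊$33,729/5⌋ = $6,745 → take DB $8,381. Book value $31,848.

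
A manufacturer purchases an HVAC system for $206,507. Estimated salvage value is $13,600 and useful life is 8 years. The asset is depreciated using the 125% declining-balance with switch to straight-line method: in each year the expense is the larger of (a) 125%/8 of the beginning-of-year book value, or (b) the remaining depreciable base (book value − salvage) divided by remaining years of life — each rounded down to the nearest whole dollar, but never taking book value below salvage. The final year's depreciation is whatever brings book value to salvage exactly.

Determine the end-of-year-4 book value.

$101,956

Depreciable base = $206,507 − $13,600 = $192,907.
Year 1: DB = ⌊$206,507 × 125%/8⌋ = $32,266; SL = ⌊$192,907/8⌋ = $24,113 → take DB $32,266. Book value $174,241.
Year 2: DB = ⌊$174,241 × 125%/8⌋ = $27,225; SL = ⌊$160,641/7⌋ = $22,948 → take DB $27,225. Book value $147,016.
Year 3: DB = ⌊$147,016 × 125%/8⌋ = $22,971; SL = ⌊$133,416/6⌋ = $22,236 → take DB $22,971. Book value $124,045.
Year 4: DB = ⌊$124,045 × 125%/8⌋ = $19,382; SL = ⌊$110,445/5⌋ = $22,089 → take SL $22,089. Book value $101,956.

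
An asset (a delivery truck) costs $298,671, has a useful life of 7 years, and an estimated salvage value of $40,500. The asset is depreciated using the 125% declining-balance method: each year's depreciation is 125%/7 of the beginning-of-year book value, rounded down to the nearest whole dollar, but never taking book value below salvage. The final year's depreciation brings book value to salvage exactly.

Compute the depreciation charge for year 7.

Depreciable base = $298,671 − $40,500 = $258,171.
Year 1: ⌊$298,671 × 125%/7⌋ = $53,334. Book value $245,337.
Year 2: ⌊$245,337 × 125%/7⌋ = $43,810. Book value $201,527.
Year 3: ⌊$201,527 × 125%/7⌋ = $35,986. Book value $165,541.
Year 4: ⌊$165,541 × 125%/7⌋ = $29,560. Book value $135,981.
Year 5: ⌊$135,981 × 125%/7⌋ = $24,282. Book value $111,699.
Year 6: ⌊$111,699 × 125%/7⌋ = $19,946. Book value $91,753.
Year 7 (final): $91,753 − $40,500 = $51,253. Book value $40,500.

$51,253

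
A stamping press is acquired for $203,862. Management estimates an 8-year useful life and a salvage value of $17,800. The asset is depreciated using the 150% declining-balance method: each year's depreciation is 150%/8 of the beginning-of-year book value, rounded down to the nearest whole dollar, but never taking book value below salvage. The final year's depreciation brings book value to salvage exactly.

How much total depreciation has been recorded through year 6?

Depreciable base = $203,862 − $17,800 = $186,062.
Year 1: ⌊$203,862 × 150%/8⌋ = $38,224. Book value $165,638.
Year 2: ⌊$165,638 × 150%/8⌋ = $31,057. Book value $134,581.
Year 3: ⌊$134,581 × 150%/8⌋ = $25,233. Book value $109,348.
Year 4: ⌊$109,348 × 150%/8⌋ = $20,502. Book value $88,846.
Year 5: ⌊$88,846 × 150%/8⌋ = $16,658. Book value $72,188.
Year 6: ⌊$72,188 × 150%/8⌋ = $13,535. Book value $58,653.
Accumulated through year 6 = $203,862 − $58,653 = $145,209.

$145,209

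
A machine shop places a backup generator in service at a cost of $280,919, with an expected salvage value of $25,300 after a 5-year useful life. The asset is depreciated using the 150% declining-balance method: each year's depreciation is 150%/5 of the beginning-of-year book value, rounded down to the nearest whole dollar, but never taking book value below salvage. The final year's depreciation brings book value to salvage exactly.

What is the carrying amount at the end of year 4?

Depreciable base = $280,919 − $25,300 = $255,619.
Year 1: ⌊$280,919 × 150%/5⌋ = $84,275. Book value $196,644.
Year 2: ⌊$196,644 × 150%/5⌋ = $58,993. Book value $137,651.
Year 3: ⌊$137,651 × 150%/5⌋ = $41,295. Book value $96,356.
Year 4: ⌊$96,356 × 150%/5⌋ = $28,906. Book value $67,450.

$67,450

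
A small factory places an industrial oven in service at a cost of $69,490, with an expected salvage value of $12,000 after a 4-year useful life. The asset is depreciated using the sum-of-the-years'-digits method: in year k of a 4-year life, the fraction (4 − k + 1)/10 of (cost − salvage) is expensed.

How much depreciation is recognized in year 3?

$11,498

Depreciable base = $69,490 − $12,000 = $57,490.
Sum of the years' digits = 4+3+2+1 = 10.
Year 1: $57,490 × 4/10 = $22,996. Book value $46,494.
Year 2: $57,490 × 3/10 = $17,247. Book value $29,247.
Year 3: $57,490 × 2/10 = $11,498. Book value $17,749.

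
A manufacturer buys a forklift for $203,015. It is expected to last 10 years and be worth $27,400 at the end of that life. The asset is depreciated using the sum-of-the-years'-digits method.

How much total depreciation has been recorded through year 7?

Depreciable base = $203,015 − $27,400 = $175,615.
Sum of the years' digits = 10+9+8+7+6+5+4+3+2+1 = 55.
Year 1: $175,615 × 10/55 = $31,930. Book value $171,085.
Year 2: $175,615 × 9/55 = $28,737. Book value $142,348.
Year 3: $175,615 × 8/55 = $25,544. Book value $116,804.
Year 4: $175,615 × 7/55 = $22,351. Book value $94,453.
Year 5: $175,615 × 6/55 = $19,158. Book value $75,295.
Year 6: $175,615 × 5/55 = $15,965. Book value $59,330.
Year 7: $175,615 × 4/55 = $12,772. Book value $46,558.
Accumulated through year 7 = $203,015 − $46,558 = $156,457.

$156,457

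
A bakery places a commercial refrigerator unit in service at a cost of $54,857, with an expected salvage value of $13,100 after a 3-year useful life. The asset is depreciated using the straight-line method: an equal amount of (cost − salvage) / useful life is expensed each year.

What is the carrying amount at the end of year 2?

Depreciable base = $54,857 − $13,100 = $41,757.
Annual expense = $41,757 / 3 = $13,919.
End of year 1: book value $40,938.
End of year 2: book value $27,019.

$27,019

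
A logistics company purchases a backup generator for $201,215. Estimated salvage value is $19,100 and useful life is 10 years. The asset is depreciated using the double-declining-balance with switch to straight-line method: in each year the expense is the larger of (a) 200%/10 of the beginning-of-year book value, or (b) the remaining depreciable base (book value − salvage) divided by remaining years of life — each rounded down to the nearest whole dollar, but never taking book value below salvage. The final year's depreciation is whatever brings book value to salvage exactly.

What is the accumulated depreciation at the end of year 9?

$174,785

Depreciable base = $201,215 − $19,100 = $182,115.
Year 1: DB = ⌊$201,215 × 200%/10⌋ = $40,243; SL = ⌊$182,115/10⌋ = $18,211 → take DB $40,243. Book value $160,972.
Year 2: DB = ⌊$160,972 × 200%/10⌋ = $32,194; SL = ⌊$141,872/9⌋ = $15,763 → take DB $32,194. Book value $128,778.
Year 3: DB = ⌊$128,778 × 200%/10⌋ = $25,755; SL = ⌊$109,678/8⌋ = $13,709 → take DB $25,755. Book value $103,023.
Year 4: DB = ⌊$103,023 × 200%/10⌋ = $20,604; SL = ⌊$83,923/7⌋ = $11,989 → take DB $20,604. Book value $82,419.
Year 5: DB = ⌊$82,419 × 200%/10⌋ = $16,483; SL = ⌊$63,319/6⌋ = $10,553 → take DB $16,483. Book value $65,936.
Year 6: DB = ⌊$65,936 × 200%/10⌋ = $13,187; SL = ⌊$46,836/5⌋ = $9,367 → take DB $13,187. Book value $52,749.
Year 7: DB = ⌊$52,749 × 200%/10⌋ = $10,549; SL = ⌊$33,649/4⌋ = $8,412 → take DB $10,549. Book value $42,200.
Year 8: DB = ⌊$42,200 × 200%/10⌋ = $8,440; SL = ⌊$23,100/3⌋ = $7,700 → take DB $8,440. Book value $33,760.
Year 9: DB = ⌊$33,760 × 200%/10⌋ = $6,752; SL = ⌊$14,660/2⌋ = $7,330 → take SL $7,330. Book value $26,430.
Accumulated through year 9 = $201,215 − $26,430 = $174,785.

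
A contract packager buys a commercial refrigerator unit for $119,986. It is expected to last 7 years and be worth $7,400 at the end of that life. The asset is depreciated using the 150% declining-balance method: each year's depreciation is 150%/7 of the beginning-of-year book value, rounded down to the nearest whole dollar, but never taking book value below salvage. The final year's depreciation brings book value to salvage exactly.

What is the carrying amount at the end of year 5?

$35,931

Depreciable base = $119,986 − $7,400 = $112,586.
Year 1: ⌊$119,986 × 150%/7⌋ = $25,711. Book value $94,275.
Year 2: ⌊$94,275 × 150%/7⌋ = $20,201. Book value $74,074.
Year 3: ⌊$74,074 × 150%/7⌋ = $15,873. Book value $58,201.
Year 4: ⌊$58,201 × 150%/7⌋ = $12,471. Book value $45,730.
Year 5: ⌊$45,730 × 150%/7⌋ = $9,799. Book value $35,931.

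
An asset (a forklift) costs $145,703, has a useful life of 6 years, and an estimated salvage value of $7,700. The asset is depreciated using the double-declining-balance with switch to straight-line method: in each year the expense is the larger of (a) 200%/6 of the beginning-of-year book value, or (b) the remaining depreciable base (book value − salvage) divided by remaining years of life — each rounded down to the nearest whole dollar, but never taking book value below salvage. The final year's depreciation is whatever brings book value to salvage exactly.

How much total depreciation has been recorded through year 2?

Depreciable base = $145,703 − $7,700 = $138,003.
Year 1: DB = ⌊$145,703 × 200%/6⌋ = $48,567; SL = ⌊$138,003/6⌋ = $23,000 → take DB $48,567. Book value $97,136.
Year 2: DB = ⌊$97,136 × 200%/6⌋ = $32,378; SL = ⌊$89,436/5⌋ = $17,887 → take DB $32,378. Book value $64,758.
Accumulated through year 2 = $145,703 − $64,758 = $80,945.

$80,945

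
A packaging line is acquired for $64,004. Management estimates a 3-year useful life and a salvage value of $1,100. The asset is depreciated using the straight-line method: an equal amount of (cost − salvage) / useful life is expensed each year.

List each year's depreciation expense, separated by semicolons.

$20,968; $20,968; $20,968

Depreciable base = $64,004 − $1,100 = $62,904.
Annual expense = $62,904 / 3 = $20,968.
End of year 1: book value $43,036.
End of year 2: book value $22,068.
End of year 3: book value $1,100.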